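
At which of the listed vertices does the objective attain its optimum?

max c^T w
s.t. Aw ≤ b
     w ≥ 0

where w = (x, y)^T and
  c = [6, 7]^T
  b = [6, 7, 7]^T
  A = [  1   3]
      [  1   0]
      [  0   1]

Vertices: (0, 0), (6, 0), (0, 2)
Evaluating z = 6x + 7y at each vertex:
  (0, 0): z = 0
  (6, 0): z = 36
  (0, 2): z = 14

The largest value is z = 36, attained at (6, 0).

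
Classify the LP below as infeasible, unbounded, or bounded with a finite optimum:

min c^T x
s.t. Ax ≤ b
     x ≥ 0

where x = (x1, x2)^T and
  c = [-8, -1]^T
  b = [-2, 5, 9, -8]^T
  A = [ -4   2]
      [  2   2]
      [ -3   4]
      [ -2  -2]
One constraint requires 2x1 + 2x2 ≤ 5, while the constraint -2x1 - 2x2 ≤ -8 is equivalent to 2x1 + 2x2 ≥ 8. Together they would need 8 ≤ 2x1 + 2x2 ≤ 5, which is impossible since 8 > 5. No point satisfies all constraints.

Infeasible: no point satisfies all constraints simultaneously.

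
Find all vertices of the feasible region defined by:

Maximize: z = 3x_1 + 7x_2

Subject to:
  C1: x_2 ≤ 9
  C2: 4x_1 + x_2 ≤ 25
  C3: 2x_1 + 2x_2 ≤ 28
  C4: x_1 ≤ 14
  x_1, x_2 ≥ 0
Each vertex is the intersection of two constraint boundaries that also satisfies all remaining constraints:
  x_1 = 0 and x_2 = 0 → (0, 0)
  4x_1 + x_2 = 25 and x_2 = 0 → (6.25, 0)
  x_2 = 9 and 4x_1 + x_2 = 25 → (4, 9)
  x_2 = 9 and x_1 = 0 → (0, 9)

Vertices: (0, 0), (6.25, 0), (4, 9), (0, 9)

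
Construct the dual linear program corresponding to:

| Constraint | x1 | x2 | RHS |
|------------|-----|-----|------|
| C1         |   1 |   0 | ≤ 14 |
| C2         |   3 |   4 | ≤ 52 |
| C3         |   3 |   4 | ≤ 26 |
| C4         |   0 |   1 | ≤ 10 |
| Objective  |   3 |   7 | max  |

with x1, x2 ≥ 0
Minimize: z = 14y1 + 52y2 + 26y3 + 10y4

Subject to:
  C1: -y1 - 3y2 - 3y3 ≤ -3
  C2: -4y2 - 4y3 - y4 ≤ -7
  y1, y2, y3, y4 ≥ 0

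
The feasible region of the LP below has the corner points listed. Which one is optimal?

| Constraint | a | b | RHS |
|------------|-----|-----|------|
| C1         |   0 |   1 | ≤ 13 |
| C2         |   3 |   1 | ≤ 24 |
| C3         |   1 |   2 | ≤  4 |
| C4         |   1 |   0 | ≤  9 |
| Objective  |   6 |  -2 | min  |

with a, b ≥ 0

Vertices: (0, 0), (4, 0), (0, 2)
(0, 2) with z = -4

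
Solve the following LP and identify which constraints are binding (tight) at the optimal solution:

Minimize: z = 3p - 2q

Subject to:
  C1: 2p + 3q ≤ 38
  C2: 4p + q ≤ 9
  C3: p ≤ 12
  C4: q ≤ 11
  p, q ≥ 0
Optimal: p = 0, q = 9
Binding: C2, p ≥ 0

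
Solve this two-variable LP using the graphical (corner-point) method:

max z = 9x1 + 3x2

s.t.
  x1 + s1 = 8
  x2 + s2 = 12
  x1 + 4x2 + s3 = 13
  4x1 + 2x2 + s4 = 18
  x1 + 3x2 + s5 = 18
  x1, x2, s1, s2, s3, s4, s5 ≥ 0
Each vertex is the intersection of two constraint boundaries that also satisfies all remaining constraints:
  x1 = 0 and x2 = 0 → (0, 0)
  4x1 + 2x2 = 18 and x2 = 0 → (4.5, 0)
  x1 + 4x2 = 13 and 4x1 + 2x2 = 18 → (3.286, 2.429)
  x1 + 4x2 = 13 and x1 = 0 → (0, 3.25)

Evaluating z = 9x1 + 3x2 at each vertex:
  (0, 0): z = 0
  (4.5, 0): z = 40.5
  (3.286, 2.429): z = 36.86
  (0, 3.25): z = 9.75

The maximum is at (4.5, 0) with z = 40.5.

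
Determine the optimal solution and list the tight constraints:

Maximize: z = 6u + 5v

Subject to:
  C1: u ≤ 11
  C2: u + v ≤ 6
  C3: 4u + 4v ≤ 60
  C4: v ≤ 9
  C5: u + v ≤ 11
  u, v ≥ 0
Optimal: u = 6, v = 0
Slack at optimum:
  C1: slack = 5
  C2: slack = 0 (binding)
  C3: slack = 36
  C4: slack = 9
  C5: slack = 5
  u ≥ 0: u = 6
  v ≥ 0: v = 0 (binding)
Binding constraints: C2, v ≥ 0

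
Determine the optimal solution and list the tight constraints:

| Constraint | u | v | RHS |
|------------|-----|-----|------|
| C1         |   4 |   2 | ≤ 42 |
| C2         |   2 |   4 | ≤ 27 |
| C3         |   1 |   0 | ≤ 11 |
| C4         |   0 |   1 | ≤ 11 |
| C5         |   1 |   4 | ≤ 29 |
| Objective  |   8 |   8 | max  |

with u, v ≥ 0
Optimal: u = 9.5, v = 2
Binding: C1, C2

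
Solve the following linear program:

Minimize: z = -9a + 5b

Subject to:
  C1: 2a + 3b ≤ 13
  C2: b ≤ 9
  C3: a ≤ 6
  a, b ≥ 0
a = 6, b = 0, z = -54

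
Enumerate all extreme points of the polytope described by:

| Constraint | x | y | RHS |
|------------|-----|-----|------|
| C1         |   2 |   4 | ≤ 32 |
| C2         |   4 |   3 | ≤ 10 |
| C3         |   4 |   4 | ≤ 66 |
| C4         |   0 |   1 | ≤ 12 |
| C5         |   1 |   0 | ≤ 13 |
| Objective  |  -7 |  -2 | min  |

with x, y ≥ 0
Each vertex is the intersection of two constraint boundaries that also satisfies all remaining constraints:
  x = 0 and y = 0 → (0, 0)
  4x + 3y = 10 and y = 0 → (2.5, 0)
  4x + 3y = 10 and x = 0 → (0, 3.333)

Vertices: (0, 0), (2.5, 0), (0, 3.333)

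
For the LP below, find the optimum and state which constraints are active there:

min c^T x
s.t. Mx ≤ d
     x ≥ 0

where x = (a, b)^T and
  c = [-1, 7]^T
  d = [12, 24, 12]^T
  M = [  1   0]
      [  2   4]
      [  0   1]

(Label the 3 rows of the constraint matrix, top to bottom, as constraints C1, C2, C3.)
Optimal: a = 12, b = 0
Binding: C1, C2, b ≥ 0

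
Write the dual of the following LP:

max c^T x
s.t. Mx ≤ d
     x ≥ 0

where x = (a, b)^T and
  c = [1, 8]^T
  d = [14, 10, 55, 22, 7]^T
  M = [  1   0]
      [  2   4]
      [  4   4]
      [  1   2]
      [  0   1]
Minimize: z = 14y1 + 10y2 + 55y3 + 22y4 + 7y5

Subject to:
  C1: -y1 - 2y2 - 4y3 - y4 ≤ -1
  C2: -4y2 - 4y3 - 2y4 - y5 ≤ -8
  y1, y2, y3, y4, y5 ≥ 0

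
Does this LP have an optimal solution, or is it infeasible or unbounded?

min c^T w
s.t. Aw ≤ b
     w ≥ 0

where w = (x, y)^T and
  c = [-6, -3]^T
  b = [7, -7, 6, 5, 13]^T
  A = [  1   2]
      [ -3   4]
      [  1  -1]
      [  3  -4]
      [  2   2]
One constraint requires 3x - 4y ≤ 5, while the constraint -3x + 4y ≤ -7 is equivalent to 3x - 4y ≥ 7. Together they would need 7 ≤ 3x - 4y ≤ 5, which is impossible since 7 > 5. No point satisfies all constraints.

The feasible region is empty; the LP is infeasible.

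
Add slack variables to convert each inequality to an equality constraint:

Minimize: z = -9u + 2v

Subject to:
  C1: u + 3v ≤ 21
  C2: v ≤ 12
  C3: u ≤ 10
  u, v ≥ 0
min z = -9u + 2v

s.t.
  u + 3v + s1 = 21
  v + s2 = 12
  u + s3 = 10
  u, v, s1, s2, s3 ≥ 0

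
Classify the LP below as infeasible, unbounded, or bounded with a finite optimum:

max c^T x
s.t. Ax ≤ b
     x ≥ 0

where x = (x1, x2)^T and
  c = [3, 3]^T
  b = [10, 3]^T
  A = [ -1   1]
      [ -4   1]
Feasible point: (0, 0) satisfies every constraint, so the LP is feasible.
Direction d = (1, 0): for each constraint row a, a·d ≤ 0 —
  (-1)(1) + (1)(0) = -1 ≤ 0
  (-4)(1) + (1)(0) = -4 ≤ 0
and d ≥ 0, so (0, 0) + t·d stays feasible for every t ≥ 0. Along this ray z = 3x1 + 3x2 changes by 3 per unit t, so z → +∞.

The LP is unbounded; z can be made arbitrarily large.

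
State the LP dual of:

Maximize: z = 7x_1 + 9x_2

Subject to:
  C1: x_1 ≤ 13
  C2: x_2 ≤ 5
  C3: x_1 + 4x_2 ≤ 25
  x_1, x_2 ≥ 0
Minimize: z = 13y1 + 5y2 + 25y3

Subject to:
  C1: -y1 - y3 ≤ -7
  C2: -y2 - 4y3 ≤ -9
  y1, y2, y3 ≥ 0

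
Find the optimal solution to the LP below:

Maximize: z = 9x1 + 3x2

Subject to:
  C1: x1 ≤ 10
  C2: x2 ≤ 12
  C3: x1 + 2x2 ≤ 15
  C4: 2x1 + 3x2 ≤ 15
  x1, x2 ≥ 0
x1 = 7.5, x2 = 0, z = 67.5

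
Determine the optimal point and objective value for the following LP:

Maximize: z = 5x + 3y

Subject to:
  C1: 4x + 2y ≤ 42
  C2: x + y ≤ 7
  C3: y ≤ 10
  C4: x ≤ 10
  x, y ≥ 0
x = 7, y = 0, z = 35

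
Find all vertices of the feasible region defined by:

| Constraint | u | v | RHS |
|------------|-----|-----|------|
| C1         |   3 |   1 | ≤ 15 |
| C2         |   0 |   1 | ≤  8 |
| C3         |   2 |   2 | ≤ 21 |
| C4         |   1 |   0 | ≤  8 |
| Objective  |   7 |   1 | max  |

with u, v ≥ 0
Each vertex is the intersection of two constraint boundaries that also satisfies all remaining constraints:
  u = 0 and v = 0 → (0, 0)
  3u + v = 15 and v = 0 → (5, 0)
  3u + v = 15 and v = 8 → (2.333, 8)
  v = 8 and u = 0 → (0, 8)

Vertices: (0, 0), (5, 0), (2.333, 8), (0, 8)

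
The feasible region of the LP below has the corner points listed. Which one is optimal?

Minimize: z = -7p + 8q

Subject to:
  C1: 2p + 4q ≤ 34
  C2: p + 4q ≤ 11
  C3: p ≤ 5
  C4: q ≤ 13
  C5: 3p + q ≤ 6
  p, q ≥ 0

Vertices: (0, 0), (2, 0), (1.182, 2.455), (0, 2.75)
(2, 0) with z = -14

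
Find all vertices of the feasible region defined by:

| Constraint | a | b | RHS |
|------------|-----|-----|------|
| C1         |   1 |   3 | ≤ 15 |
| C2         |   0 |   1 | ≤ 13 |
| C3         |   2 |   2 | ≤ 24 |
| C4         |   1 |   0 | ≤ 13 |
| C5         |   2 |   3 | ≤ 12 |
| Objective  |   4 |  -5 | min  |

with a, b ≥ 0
Each vertex is the intersection of two constraint boundaries that also satisfies all remaining constraints:
  a = 0 and b = 0 → (0, 0)
  2a + 3b = 12 and b = 0 → (6, 0)
  2a + 3b = 12 and a = 0 → (0, 4)

Vertices: (0, 0), (6, 0), (0, 4)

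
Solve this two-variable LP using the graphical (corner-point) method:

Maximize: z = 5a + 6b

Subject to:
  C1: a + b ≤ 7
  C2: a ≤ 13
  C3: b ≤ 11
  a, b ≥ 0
a = 0, b = 7, z = 42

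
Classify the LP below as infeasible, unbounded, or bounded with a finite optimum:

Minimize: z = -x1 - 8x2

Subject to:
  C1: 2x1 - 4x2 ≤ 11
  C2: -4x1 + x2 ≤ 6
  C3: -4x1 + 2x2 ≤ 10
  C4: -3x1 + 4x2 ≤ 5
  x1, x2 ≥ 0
Feasible point: (0, 0) satisfies every constraint, so the LP is feasible.
Direction d = (2, 1): for each constraint row a, a·d ≤ 0 —
  (2)(2) + (-4)(1) = 0 ≤ 0
  (-4)(2) + (1)(1) = -7 ≤ 0
  (-4)(2) + (2)(1) = -6 ≤ 0
  (-3)(2) + (4)(1) = -2 ≤ 0
and d ≥ 0, so (0, 0) + t·d stays feasible for every t ≥ 0. Along this ray z = -x1 - 8x2 changes by -10 per unit t, so z → −∞.

Unbounded: there is a feasible ray along which z → −∞.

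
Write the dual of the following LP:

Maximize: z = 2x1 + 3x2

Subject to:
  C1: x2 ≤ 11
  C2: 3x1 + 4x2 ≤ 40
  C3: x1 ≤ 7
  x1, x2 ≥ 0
Minimize: z = 11y1 + 40y2 + 7y3

Subject to:
  C1: -3y2 - y3 ≤ -2
  C2: -y1 - 4y2 ≤ -3
  y1, y2, y3 ≥ 0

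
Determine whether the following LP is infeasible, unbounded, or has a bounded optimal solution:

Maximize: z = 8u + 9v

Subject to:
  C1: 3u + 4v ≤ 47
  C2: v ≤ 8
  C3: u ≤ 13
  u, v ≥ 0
The point (13, 2) satisfies every constraint, so the LP is feasible; the constraints give u ≤ 13 and v ≤ 8, which with u, v ≥ 0 keep the feasible region inside a bounded box. A feasible, bounded LP attains a finite optimum at a vertex.

Evaluating z = 8u + 9v at each vertex:
  (0, 0): z = 0
  (13, 0): z = 104
  (13, 2): z = 122
  (5, 8): z = 112
  (0, 8): z = 72

The LP has an optimal solution: (13, 2) with z = 122.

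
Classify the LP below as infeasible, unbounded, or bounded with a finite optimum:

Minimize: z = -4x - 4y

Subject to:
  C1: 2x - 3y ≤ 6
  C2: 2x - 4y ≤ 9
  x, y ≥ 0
Feasible point: (0, 0) satisfies every constraint, so the LP is feasible.
Direction d = (0, 1): for each constraint row a, a·d ≤ 0 —
  (2)(0) + (-3)(1) = -3 ≤ 0
  (2)(0) + (-4)(1) = -4 ≤ 0
and d ≥ 0, so (0, 0) + t·d stays feasible for every t ≥ 0. Along this ray z = -4x - 4y changes by -4 per unit t, so z → −∞.

The LP is unbounded; z can be made arbitrarily small.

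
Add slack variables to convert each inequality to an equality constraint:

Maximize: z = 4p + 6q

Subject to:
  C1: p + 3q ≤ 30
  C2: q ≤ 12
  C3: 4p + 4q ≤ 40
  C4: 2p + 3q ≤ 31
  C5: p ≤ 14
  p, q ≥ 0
max z = 4p + 6q

s.t.
  p + 3q + s1 = 30
  q + s2 = 12
  4p + 4q + s3 = 40
  2p + 3q + s4 = 31
  p + s5 = 14
  p, q, s1, s2, s3, s4, s5 ≥ 0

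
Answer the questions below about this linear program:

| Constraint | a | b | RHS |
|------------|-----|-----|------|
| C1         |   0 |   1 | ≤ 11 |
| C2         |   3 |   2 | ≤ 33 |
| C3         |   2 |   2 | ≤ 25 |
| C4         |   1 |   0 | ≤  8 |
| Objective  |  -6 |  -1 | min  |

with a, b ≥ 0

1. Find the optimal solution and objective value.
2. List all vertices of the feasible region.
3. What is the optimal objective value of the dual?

1. a = 8, b = 4.5, z = -52.5
2. (0, 0), (8, 0), (8, 4.5), (1.5, 11), (0, 11)
3. -52.5 (by strong duality, equal to the primal optimum)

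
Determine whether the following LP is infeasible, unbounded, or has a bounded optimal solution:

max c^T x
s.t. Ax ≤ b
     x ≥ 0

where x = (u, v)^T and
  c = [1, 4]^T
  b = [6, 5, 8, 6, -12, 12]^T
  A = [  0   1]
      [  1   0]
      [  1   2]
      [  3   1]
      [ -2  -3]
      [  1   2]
The point (0, 4) satisfies every constraint, so the LP is feasible; the constraints give u ≤ 5 and v ≤ 6, which with u, v ≥ 0 keep the feasible region inside a bounded box. A feasible, bounded LP attains a finite optimum at a vertex.

Evaluating z = u + 4v at each vertex:
  (0.8571, 3.429): z = 14.57
  (0.8, 3.6): z = 15.2
  (0, 4): z = 16

Bounded optimum: z* = 16 at (0, 4).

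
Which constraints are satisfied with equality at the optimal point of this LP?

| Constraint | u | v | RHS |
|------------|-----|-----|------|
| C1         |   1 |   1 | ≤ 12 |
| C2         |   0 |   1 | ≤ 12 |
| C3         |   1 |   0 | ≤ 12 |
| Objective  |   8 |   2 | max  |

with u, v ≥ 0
Optimal: u = 12, v = 0
Binding: C1, C3, v ≥ 0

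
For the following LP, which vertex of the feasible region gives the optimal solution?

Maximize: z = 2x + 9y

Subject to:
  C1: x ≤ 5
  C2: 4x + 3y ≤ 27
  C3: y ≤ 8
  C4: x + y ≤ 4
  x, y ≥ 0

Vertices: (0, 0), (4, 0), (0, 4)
(0, 4) with z = 36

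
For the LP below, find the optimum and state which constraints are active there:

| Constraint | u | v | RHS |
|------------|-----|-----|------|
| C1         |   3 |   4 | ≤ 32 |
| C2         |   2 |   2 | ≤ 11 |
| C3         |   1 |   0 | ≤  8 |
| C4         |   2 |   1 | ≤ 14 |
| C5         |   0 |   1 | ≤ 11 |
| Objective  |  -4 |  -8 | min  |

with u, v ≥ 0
Optimal: u = 0, v = 5.5
Slack at optimum:
  C1: slack = 10
  C2: slack = 0 (binding)
  C3: slack = 8
  C4: slack = 8.5
  C5: slack = 5.5
  u ≥ 0: u = 0 (binding)
  v ≥ 0: v = 5.5
Binding constraints: C2, u ≥ 0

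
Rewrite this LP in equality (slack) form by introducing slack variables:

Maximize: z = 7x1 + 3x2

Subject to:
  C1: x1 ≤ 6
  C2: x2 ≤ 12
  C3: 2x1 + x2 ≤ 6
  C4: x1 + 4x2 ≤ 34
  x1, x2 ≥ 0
max z = 7x1 + 3x2

s.t.
  x1 + s1 = 6
  x2 + s2 = 12
  2x1 + x2 + s3 = 6
  x1 + 4x2 + s4 = 34
  x1, x2, s1, s2, s3, s4 ≥ 0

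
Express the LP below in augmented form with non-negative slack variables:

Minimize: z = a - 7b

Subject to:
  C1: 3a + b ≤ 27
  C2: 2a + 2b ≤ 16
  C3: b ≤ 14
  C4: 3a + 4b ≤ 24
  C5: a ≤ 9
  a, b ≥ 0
min z = a - 7b

s.t.
  3a + b + s1 = 27
  2a + 2b + s2 = 16
  b + s3 = 14
  3a + 4b + s4 = 24
  a + s5 = 9
  a, b, s1, s2, s3, s4, s5 ≥ 0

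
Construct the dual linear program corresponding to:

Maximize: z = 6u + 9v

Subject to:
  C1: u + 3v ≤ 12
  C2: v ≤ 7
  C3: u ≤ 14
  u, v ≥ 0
Minimize: z = 12y1 + 7y2 + 14y3

Subject to:
  C1: -y1 - y3 ≤ -6
  C2: -3y1 - y2 ≤ -9
  y1, y2, y3 ≥ 0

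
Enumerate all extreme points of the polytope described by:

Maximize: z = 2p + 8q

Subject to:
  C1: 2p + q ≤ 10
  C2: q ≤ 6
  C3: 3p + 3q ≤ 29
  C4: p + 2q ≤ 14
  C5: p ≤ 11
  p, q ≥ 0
Each vertex is the intersection of two constraint boundaries that also satisfies all remaining constraints:
  p = 0 and q = 0 → (0, 0)
  2p + q = 10 and q = 0 → (5, 0)
  2p + q = 10 and q = 6 → (2, 6)
  q = 6 and p = 0 → (0, 6)

Vertices: (0, 0), (5, 0), (2, 6), (0, 6)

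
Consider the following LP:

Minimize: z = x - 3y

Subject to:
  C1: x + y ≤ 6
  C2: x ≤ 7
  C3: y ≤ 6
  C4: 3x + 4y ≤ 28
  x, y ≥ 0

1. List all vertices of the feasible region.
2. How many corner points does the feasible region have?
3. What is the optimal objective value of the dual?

1. (0, 0), (6, 0), (0, 6)
2. 3
3. -18 (by strong duality, equal to the primal optimum)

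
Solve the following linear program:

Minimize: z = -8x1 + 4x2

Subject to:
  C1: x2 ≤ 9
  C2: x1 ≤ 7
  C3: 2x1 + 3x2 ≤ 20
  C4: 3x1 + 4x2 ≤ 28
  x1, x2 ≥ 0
x1 = 7, x2 = 0, z = -56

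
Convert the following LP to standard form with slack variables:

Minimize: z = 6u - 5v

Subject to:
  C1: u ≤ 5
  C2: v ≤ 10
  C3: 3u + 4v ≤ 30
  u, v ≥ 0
min z = 6u - 5v

s.t.
  u + s1 = 5
  v + s2 = 10
  3u + 4v + s3 = 30
  u, v, s1, s2, s3 ≥ 0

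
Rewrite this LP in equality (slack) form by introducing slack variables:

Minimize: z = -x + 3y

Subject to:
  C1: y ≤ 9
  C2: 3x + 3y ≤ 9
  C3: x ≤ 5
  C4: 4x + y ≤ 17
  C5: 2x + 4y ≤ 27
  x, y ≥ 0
min z = -x + 3y

s.t.
  y + s1 = 9
  3x + 3y + s2 = 9
  x + s3 = 5
  4x + y + s4 = 17
  2x + 4y + s5 = 27
  x, y, s1, s2, s3, s4, s5 ≥ 0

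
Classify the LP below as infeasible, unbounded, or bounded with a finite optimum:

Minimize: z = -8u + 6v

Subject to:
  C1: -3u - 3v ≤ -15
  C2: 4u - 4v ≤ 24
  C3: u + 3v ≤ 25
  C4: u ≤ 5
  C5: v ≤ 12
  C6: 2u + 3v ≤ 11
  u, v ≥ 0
The point (5, 0) satisfies every constraint, so the LP is feasible; the constraints give u ≤ 5 and v ≤ 12, which with u, v ≥ 0 keep the feasible region inside a bounded box. A feasible, bounded LP attains a finite optimum at a vertex.

Bounded optimum: z* = -40 at (5, 0).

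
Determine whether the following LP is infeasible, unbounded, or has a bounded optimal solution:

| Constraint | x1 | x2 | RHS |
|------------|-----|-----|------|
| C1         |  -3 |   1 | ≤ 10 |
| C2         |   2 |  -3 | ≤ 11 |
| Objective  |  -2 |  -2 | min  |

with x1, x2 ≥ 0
Feasible point: (0, 0) satisfies every constraint, so the LP is feasible.
Direction d = (1, 1): for each constraint row a, a·d ≤ 0 —
  (-3)(1) + (1)(1) = -2 ≤ 0
  (2)(1) + (-3)(1) = -1 ≤ 0
and d ≥ 0, so (0, 0) + t·d stays feasible for every t ≥ 0. Along this ray z = -2x1 - 2x2 changes by -4 per unit t, so z → −∞.

The LP is unbounded; z can be made arbitrarily small.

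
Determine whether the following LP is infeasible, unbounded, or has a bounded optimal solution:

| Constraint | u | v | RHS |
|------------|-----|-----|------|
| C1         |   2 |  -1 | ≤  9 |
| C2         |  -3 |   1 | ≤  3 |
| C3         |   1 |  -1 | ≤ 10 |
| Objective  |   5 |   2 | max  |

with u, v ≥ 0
Feasible point: (0, 0) satisfies every constraint, so the LP is feasible.
Direction d = (1, 2): for each constraint row a, a·d ≤ 0 —
  (2)(1) + (-1)(2) = 0 ≤ 0
  (-3)(1) + (1)(2) = -1 ≤ 0
  (1)(1) + (-1)(2) = -1 ≤ 0
and d ≥ 0, so (0, 0) + t·d stays feasible for every t ≥ 0. Along this ray z = 5u + 2v changes by 9 per unit t, so z → +∞.

Unbounded — the objective can increase without bound over the feasible region.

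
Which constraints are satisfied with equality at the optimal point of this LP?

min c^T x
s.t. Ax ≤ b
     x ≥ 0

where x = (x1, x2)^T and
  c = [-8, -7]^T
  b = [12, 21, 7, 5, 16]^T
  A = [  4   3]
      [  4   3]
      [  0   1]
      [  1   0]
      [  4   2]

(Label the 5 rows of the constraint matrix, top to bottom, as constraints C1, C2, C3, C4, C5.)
Optimal: x1 = 0, x2 = 4
Slack at optimum:
  C1: slack = 0 (binding)
  C2: slack = 9
  C3: slack = 3
  C4: slack = 5
  C5: slack = 8
  x1 ≥ 0: x1 = 0 (binding)
  x2 ≥ 0: x2 = 4
Binding constraints: C1, x1 ≥ 0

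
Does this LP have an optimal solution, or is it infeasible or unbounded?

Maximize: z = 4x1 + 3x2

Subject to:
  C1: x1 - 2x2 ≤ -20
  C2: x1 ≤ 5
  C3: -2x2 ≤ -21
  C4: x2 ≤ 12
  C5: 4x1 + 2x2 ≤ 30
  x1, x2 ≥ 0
The point (1.5, 12) satisfies every constraint, so the LP is feasible; the constraints give x1 ≤ 5 and x2 ≤ 12, which with x1, x2 ≥ 0 keep the feasible region inside a bounded box. A feasible, bounded LP attains a finite optimum at a vertex.

Feasible with finite optimum z* = 42 at (1.5, 12).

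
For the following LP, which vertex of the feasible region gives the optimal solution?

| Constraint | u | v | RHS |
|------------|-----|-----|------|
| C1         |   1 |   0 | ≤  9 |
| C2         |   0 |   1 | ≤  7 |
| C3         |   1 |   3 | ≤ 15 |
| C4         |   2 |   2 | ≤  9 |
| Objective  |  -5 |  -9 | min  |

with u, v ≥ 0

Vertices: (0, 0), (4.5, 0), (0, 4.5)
(0, 4.5) with z = -40.5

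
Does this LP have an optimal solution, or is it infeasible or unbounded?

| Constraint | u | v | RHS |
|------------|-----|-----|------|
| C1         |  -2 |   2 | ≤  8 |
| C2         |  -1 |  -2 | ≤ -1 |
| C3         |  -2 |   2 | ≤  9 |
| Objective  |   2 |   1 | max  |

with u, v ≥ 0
Feasible point: (0, 1) satisfies every constraint, so the LP is feasible.
Direction d = (1, 0): for each constraint row a, a·d ≤ 0 —
  (-2)(1) + (2)(0) = -2 ≤ 0
  (-1)(1) + (-2)(0) = -1 ≤ 0
  (-2)(1) + (2)(0) = -2 ≤ 0
and d ≥ 0, so (0, 1) + t·d stays feasible for every t ≥ 0. Along this ray z = 2u + v changes by 2 per unit t, so z → +∞.

Unbounded — the objective can increase without bound over the feasible region.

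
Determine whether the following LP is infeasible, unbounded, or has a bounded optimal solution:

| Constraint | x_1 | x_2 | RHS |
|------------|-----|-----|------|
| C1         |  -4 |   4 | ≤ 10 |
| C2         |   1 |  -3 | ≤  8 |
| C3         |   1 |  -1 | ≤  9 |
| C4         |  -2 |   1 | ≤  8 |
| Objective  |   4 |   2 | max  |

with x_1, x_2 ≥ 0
Feasible point: (0, 0) satisfies every constraint, so the LP is feasible.
Direction d = (1, 1): for each constraint row a, a·d ≤ 0 —
  (-4)(1) + (4)(1) = 0 ≤ 0
  (1)(1) + (-3)(1) = -2 ≤ 0
  (1)(1) + (-1)(1) = 0 ≤ 0
  (-2)(1) + (1)(1) = -1 ≤ 0
and d ≥ 0, so (0, 0) + t·d stays feasible for every t ≥ 0. Along this ray z = 4x_1 + 2x_2 changes by 6 per unit t, so z → +∞.

Unbounded — the objective can increase without bound over the feasible region.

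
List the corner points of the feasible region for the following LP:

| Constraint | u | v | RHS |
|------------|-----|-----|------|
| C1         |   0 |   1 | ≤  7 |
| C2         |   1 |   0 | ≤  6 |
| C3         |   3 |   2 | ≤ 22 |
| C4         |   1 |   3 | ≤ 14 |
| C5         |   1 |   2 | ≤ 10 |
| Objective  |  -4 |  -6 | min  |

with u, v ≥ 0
Each vertex is the intersection of two constraint boundaries that also satisfies all remaining constraints:
  u = 0 and v = 0 → (0, 0)
  u = 6 and v = 0 → (6, 0)
  u = 6 and 3u + 2v = 22 → (6, 2)
  u + 3v = 14 and u + 2v = 10 → (2, 4)
  u + 3v = 14 and u = 0 → (0, 4.667)

Vertices: (0, 0), (6, 0), (6, 2), (2, 4), (0, 4.667)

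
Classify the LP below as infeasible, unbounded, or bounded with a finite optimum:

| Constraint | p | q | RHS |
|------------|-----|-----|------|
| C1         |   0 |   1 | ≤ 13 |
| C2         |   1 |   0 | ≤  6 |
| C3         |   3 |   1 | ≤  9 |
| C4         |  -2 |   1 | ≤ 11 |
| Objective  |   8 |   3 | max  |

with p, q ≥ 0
The point (0, 9) satisfies every constraint, so the LP is feasible; the constraints give p ≤ 6 and q ≤ 13, which with p, q ≥ 0 keep the feasible region inside a bounded box. A feasible, bounded LP attains a finite optimum at a vertex.

Evaluating z = 8p + 3q at each vertex:
  (0, 0): z = 0
  (3, 0): z = 24
  (0, 9): z = 27

Feasible with finite optimum z* = 27 at (0, 9).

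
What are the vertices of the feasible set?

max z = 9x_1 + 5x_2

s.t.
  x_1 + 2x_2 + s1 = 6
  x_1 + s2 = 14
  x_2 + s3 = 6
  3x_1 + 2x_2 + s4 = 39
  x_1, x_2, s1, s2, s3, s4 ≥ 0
Each vertex is the intersection of two constraint boundaries that also satisfies all remaining constraints:
  x_1 = 0 and x_2 = 0 → (0, 0)
  x_1 + 2x_2 = 6 and x_2 = 0 → (6, 0)
  x_1 + 2x_2 = 6 and x_1 = 0 → (0, 3)

Vertices: (0, 0), (6, 0), (0, 3)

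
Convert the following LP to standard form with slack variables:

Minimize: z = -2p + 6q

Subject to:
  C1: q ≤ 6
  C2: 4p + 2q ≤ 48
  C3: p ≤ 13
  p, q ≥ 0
min z = -2p + 6q

s.t.
  q + s1 = 6
  4p + 2q + s2 = 48
  p + s3 = 13
  p, q, s1, s2, s3 ≥ 0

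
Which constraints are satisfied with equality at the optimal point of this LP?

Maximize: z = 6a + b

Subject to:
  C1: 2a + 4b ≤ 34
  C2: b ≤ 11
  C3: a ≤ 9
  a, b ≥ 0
Optimal: a = 9, b = 4
Slack at optimum:
  C1: slack = 0 (binding)
  C2: slack = 7
  C3: slack = 0 (binding)
  a ≥ 0: a = 9
  b ≥ 0: b = 4
Binding constraints: C1, C3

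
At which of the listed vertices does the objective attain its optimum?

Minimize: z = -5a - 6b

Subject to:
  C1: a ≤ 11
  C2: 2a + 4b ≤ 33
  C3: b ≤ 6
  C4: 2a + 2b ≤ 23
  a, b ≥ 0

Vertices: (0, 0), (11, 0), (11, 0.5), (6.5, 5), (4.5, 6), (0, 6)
Evaluating z = -5a - 6b at each vertex:
  (0, 0): z = 0
  (11, 0): z = -55
  (11, 0.5): z = -58
  (6.5, 5): z = -62.5
  (4.5, 6): z = -58.5
  (0, 6): z = -36

The smallest value is z = -62.5, attained at (6.5, 5).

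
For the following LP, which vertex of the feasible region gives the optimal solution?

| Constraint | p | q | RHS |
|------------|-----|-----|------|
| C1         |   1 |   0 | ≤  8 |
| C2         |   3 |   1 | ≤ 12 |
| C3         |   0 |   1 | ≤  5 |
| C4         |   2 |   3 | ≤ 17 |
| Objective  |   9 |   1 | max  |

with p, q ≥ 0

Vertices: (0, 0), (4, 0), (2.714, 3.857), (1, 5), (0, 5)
Evaluating z = 9p + q at each vertex:
  (0, 0): z = 0
  (4, 0): z = 36
  (2.714, 3.857): z = 28.29
  (1, 5): z = 14
  (0, 5): z = 5

The largest value is z = 36, attained at (4, 0).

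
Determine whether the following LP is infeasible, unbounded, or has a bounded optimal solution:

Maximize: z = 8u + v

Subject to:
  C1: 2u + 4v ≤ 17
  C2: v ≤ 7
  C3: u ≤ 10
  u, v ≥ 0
The point (8.5, 0) satisfies every constraint, so the LP is feasible; the constraints give u ≤ 10 and v ≤ 7, which with u, v ≥ 0 keep the feasible region inside a bounded box. A feasible, bounded LP attains a finite optimum at a vertex.

Evaluating z = 8u + v at each vertex:
  (0, 0): z = 0
  (8.5, 0): z = 68
  (0, 4.25): z = 4.25

The LP has an optimal solution: (8.5, 0) with z = 68.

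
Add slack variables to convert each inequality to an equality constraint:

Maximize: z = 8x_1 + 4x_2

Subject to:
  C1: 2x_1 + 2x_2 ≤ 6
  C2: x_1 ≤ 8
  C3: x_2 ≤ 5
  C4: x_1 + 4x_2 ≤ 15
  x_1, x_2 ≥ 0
max z = 8x_1 + 4x_2

s.t.
  2x_1 + 2x_2 + s1 = 6
  x_1 + s2 = 8
  x_2 + s3 = 5
  x_1 + 4x_2 + s4 = 15
  x_1, x_2, s1, s2, s3, s4 ≥ 0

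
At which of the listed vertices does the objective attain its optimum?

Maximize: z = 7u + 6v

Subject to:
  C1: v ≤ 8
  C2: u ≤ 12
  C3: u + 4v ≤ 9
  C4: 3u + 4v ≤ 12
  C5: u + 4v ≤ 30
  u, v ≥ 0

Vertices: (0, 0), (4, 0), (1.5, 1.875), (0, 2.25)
Evaluating z = 7u + 6v at each vertex:
  (0, 0): z = 0
  (4, 0): z = 28
  (1.5, 1.875): z = 21.75
  (0, 2.25): z = 13.5

The largest value is z = 28, attained at (4, 0).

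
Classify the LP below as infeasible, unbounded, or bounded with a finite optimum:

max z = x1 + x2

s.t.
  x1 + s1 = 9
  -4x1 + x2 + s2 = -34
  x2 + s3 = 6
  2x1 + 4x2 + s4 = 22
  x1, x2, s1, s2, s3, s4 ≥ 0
The point (9, 1) satisfies every constraint, so the LP is feasible; the constraints give x1 ≤ 9 and x2 ≤ 6, which with x1, x2 ≥ 0 keep the feasible region inside a bounded box. A feasible, bounded LP attains a finite optimum at a vertex.

Evaluating z = x1 + x2 at each vertex:
  (8.5, 0): z = 8.5
  (9, 0): z = 9
  (9, 1): z = 10
  (8.778, 1.111): z = 9.889

The LP has an optimal solution: (9, 1) with z = 10.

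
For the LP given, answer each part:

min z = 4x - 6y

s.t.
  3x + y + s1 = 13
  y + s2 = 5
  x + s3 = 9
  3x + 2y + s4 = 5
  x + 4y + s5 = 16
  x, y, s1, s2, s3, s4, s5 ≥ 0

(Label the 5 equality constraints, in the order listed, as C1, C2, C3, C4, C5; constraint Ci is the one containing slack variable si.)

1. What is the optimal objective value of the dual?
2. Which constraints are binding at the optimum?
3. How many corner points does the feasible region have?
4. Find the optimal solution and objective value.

1. -15 (by strong duality, equal to the primal optimum)
2. C4, x ≥ 0
3. 3
4. x = 0, y = 2.5, z = -15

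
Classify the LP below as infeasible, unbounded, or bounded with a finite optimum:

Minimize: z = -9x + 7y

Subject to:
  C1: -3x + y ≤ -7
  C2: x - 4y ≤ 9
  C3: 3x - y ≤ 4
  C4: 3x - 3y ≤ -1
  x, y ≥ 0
C3 requires 3x - y ≤ 4, while C1 (-3x + y ≤ -7) is equivalent to 3x - y ≥ 7. Together they would need 7 ≤ 3x - y ≤ 4, which is impossible since 7 > 4. No point satisfies all constraints.

The feasible region is empty; the LP is infeasible.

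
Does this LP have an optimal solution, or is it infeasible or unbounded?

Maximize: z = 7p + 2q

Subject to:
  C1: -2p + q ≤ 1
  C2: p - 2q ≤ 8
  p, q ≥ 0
Feasible point: (0, 0) satisfies every constraint, so the LP is feasible.
Direction d = (1, 1): for each constraint row a, a·d ≤ 0 —
  (-2)(1) + (1)(1) = -1 ≤ 0
  (1)(1) + (-2)(1) = -1 ≤ 0
and d ≥ 0, so (0, 0) + t·d stays feasible for every t ≥ 0. Along this ray z = 7p + 2q changes by 9 per unit t, so z → +∞.

The LP is unbounded; z can be made arbitrarily large.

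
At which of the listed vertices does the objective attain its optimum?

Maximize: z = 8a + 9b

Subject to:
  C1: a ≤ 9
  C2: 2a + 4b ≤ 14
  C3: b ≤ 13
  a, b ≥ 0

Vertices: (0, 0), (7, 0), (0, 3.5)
(7, 0) with z = 56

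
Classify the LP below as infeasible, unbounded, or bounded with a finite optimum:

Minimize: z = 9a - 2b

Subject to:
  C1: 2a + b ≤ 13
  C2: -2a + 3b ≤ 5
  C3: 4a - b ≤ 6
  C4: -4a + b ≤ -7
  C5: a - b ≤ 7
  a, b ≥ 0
C3 requires 4a - b ≤ 6, while C4 (-4a + b ≤ -7) is equivalent to 4a - b ≥ 7. Together they would need 7 ≤ 4a - b ≤ 6, which is impossible since 7 > 6. No point satisfies all constraints.

The feasible region is empty; the LP is infeasible.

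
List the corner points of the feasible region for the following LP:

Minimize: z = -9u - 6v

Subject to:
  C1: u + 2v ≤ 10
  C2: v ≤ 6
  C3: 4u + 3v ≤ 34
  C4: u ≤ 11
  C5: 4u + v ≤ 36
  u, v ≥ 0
Each vertex is the intersection of two constraint boundaries that also satisfies all remaining constraints:
  u = 0 and v = 0 → (0, 0)
  4u + 3v = 34 and v = 0 → (8.5, 0)
  u + 2v = 10 and 4u + 3v = 34 → (7.6, 1.2)
  u + 2v = 10 and u = 0 → (0, 5)

Vertices: (0, 0), (8.5, 0), (7.6, 1.2), (0, 5)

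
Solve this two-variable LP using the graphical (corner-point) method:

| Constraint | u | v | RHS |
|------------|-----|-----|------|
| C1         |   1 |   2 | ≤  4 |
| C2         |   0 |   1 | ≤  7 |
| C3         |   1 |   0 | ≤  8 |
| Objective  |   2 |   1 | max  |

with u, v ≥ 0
Each vertex is the intersection of two constraint boundaries that also satisfies all remaining constraints:
  u = 0 and v = 0 → (0, 0)
  u + 2v = 4 and v = 0 → (4, 0)
  u + 2v = 4 and u = 0 → (0, 2)

Evaluating z = 2u + v at each vertex:
  (0, 0): z = 0
  (4, 0): z = 8
  (0, 2): z = 2

The maximum is at (4, 0) with z = 8.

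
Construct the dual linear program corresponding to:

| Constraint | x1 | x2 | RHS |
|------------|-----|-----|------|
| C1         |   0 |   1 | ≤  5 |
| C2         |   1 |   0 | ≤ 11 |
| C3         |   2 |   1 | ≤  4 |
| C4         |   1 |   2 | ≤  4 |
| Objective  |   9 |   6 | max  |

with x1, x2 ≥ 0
Minimize: z = 5y1 + 11y2 + 4y3 + 4y4

Subject to:
  C1: -y2 - 2y3 - y4 ≤ -9
  C2: -y1 - y3 - 2y4 ≤ -6
  y1, y2, y3, y4 ≥ 0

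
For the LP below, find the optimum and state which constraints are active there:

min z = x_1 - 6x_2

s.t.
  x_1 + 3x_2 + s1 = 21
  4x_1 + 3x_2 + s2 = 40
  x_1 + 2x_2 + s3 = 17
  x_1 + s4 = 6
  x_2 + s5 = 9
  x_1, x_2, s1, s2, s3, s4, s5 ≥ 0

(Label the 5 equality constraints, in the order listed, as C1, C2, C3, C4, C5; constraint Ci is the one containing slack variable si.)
Optimal: x_1 = 0, x_2 = 7
Binding: C1, x_1 ≥ 0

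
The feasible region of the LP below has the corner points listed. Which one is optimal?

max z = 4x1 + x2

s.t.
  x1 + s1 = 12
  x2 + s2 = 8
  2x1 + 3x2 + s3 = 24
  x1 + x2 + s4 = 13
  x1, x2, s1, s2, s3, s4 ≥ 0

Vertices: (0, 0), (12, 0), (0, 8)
(12, 0) with z = 48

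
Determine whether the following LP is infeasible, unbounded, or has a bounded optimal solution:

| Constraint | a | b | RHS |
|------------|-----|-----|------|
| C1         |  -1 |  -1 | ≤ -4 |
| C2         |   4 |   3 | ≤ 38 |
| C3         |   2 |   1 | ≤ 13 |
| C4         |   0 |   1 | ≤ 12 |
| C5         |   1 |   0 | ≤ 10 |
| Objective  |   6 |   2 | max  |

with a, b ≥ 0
The point (6.5, 0) satisfies every constraint, so the LP is feasible; the constraints give a ≤ 10 and b ≤ 12, which with a, b ≥ 0 keep the feasible region inside a bounded box. A feasible, bounded LP attains a finite optimum at a vertex.

Bounded optimum: z* = 39 at (6.5, 0).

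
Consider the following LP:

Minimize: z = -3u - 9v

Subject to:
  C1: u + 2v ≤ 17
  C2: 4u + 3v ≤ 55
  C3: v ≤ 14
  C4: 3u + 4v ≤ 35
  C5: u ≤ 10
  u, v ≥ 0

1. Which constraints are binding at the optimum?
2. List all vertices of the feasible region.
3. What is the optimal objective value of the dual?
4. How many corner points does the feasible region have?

1. C1, u ≥ 0
2. (0, 0), (10, 0), (10, 1.25), (1, 8), (0, 8.5)
3. -76.5 (by strong duality, equal to the primal optimum)
4. 5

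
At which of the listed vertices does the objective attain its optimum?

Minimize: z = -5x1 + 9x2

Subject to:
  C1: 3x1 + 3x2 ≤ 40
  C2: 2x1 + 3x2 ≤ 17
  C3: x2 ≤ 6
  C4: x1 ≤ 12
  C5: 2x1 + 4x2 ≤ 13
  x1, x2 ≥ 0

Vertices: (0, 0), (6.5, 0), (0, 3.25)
Evaluating z = -5x1 + 9x2 at each vertex:
  (0, 0): z = 0
  (6.5, 0): z = -32.5
  (0, 3.25): z = 29.25

The smallest value is z = -32.5, attained at (6.5, 0).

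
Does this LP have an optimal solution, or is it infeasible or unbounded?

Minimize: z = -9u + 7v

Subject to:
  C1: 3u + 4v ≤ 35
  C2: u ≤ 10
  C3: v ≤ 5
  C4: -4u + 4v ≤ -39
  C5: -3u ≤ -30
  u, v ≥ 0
The point (10, 0) satisfies every constraint, so the LP is feasible; the constraints give u ≤ 10 and v ≤ 5, which with u, v ≥ 0 keep the feasible region inside a bounded box. A feasible, bounded LP attains a finite optimum at a vertex.

Bounded optimum: z* = -90 at (10, 0).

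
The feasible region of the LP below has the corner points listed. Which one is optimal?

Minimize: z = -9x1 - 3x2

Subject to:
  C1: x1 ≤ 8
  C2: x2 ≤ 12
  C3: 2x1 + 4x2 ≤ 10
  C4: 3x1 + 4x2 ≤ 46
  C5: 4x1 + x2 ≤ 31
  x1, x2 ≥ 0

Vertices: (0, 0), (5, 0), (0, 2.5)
(5, 0) with z = -45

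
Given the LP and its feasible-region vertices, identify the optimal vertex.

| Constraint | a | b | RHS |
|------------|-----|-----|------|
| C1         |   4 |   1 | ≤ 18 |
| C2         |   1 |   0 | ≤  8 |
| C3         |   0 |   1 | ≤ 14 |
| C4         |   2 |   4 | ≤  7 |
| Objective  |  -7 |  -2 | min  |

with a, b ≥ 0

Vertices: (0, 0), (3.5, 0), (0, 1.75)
(3.5, 0) with z = -24.5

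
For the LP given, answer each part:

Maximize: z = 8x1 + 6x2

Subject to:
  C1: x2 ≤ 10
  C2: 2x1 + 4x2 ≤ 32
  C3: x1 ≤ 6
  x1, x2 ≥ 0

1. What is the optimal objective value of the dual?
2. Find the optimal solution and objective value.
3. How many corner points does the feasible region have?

1. 78 (by strong duality, equal to the primal optimum)
2. x1 = 6, x2 = 5, z = 78
3. 4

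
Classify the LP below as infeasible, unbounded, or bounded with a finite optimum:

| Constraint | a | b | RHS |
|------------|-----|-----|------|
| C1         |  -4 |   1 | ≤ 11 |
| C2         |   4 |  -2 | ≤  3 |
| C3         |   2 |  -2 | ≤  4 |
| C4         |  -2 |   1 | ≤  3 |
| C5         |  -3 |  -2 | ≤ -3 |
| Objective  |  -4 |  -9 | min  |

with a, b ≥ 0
Feasible point: (0, 2) satisfies every constraint, so the LP is feasible.
Direction d = (1, 2): for each constraint row a, a·d ≤ 0 —
  (-4)(1) + (1)(2) = -2 ≤ 0
  (4)(1) + (-2)(2) = 0 ≤ 0
  (2)(1) + (-2)(2) = -2 ≤ 0
  (-2)(1) + (1)(2) = 0 ≤ 0
  (-3)(1) + (-2)(2) = -7 ≤ 0
and d ≥ 0, so (0, 2) + t·d stays feasible for every t ≥ 0. Along this ray z = -4a - 9b changes by -22 per unit t, so z → −∞.

Unbounded: there is a feasible ray along which z → −∞.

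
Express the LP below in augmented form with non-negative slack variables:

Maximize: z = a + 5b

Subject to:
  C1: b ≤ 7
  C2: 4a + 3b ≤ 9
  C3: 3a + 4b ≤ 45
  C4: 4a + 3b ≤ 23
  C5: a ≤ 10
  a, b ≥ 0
max z = a + 5b

s.t.
  b + s1 = 7
  4a + 3b + s2 = 9
  3a + 4b + s3 = 45
  4a + 3b + s4 = 23
  a + s5 = 10
  a, b, s1, s2, s3, s4, s5 ≥ 0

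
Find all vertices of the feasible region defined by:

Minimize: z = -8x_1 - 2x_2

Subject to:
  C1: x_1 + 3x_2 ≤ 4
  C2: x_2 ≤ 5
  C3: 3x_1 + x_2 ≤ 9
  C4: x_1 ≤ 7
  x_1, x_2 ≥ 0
Each vertex is the intersection of two constraint boundaries that also satisfies all remaining constraints:
  x_1 = 0 and x_2 = 0 → (0, 0)
  3x_1 + x_2 = 9 and x_2 = 0 → (3, 0)
  x_1 + 3x_2 = 4 and 3x_1 + x_2 = 9 → (2.875, 0.375)
  x_1 + 3x_2 = 4 and x_1 = 0 → (0, 1.333)

Vertices: (0, 0), (3, 0), (2.875, 0.375), (0, 1.333)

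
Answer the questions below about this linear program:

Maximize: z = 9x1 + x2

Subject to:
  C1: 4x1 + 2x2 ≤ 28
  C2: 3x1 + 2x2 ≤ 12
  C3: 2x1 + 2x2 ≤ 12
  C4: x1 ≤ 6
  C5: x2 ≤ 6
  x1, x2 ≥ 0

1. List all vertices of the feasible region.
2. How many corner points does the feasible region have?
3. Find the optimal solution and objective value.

1. (0, 0), (4, 0), (0, 6)
2. 3
3. x1 = 4, x2 = 0, z = 36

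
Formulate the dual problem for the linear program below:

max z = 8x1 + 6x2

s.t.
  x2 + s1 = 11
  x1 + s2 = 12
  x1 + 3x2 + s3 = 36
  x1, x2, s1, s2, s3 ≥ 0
Minimize: z = 11y1 + 12y2 + 36y3

Subject to:
  C1: -y2 - y3 ≤ -8
  C2: -y1 - 3y3 ≤ -6
  y1, y2, y3 ≥ 0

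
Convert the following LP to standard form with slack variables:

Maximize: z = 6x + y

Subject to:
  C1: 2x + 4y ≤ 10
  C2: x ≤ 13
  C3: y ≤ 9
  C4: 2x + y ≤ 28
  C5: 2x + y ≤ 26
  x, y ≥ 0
max z = 6x + y

s.t.
  2x + 4y + s1 = 10
  x + s2 = 13
  y + s3 = 9
  2x + y + s4 = 28
  2x + y + s5 = 26
  x, y, s1, s2, s3, s4, s5 ≥ 0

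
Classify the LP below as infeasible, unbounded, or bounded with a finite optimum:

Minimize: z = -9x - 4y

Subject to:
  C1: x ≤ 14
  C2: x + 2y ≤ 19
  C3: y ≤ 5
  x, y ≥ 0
The point (14, 2.5) satisfies every constraint, so the LP is feasible; the constraints give x ≤ 14 and y ≤ 5, which with x, y ≥ 0 keep the feasible region inside a bounded box. A feasible, bounded LP attains a finite optimum at a vertex.

Evaluating z = -9x - 4y at each vertex:
  (0, 0): z = 0
  (14, 0): z = -126
  (14, 2.5): z = -136
  (9, 5): z = -101
  (0, 5): z = -20

Feasible with finite optimum z* = -136 at (14, 2.5).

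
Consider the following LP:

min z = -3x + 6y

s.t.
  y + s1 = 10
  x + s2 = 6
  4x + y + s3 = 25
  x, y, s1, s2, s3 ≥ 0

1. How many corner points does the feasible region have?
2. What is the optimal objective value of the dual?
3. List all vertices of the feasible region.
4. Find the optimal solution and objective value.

1. 5
2. -18 (by strong duality, equal to the primal optimum)
3. (0, 0), (6, 0), (6, 1), (3.75, 10), (0, 10)
4. x = 6, y = 0, z = -18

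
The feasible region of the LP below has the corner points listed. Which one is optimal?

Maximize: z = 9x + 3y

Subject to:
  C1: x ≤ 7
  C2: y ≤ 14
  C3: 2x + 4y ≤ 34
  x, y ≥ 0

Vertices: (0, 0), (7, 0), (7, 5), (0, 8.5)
Evaluating z = 9x + 3y at each vertex:
  (0, 0): z = 0
  (7, 0): z = 63
  (7, 5): z = 78
  (0, 8.5): z = 25.5

The largest value is z = 78, attained at (7, 5).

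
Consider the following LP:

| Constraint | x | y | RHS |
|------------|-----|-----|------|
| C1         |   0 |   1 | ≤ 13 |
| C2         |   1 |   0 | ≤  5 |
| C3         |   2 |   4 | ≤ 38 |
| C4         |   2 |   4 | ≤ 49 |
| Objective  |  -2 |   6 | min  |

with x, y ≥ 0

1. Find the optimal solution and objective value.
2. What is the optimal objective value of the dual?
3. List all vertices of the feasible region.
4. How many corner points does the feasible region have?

1. x = 5, y = 0, z = -10
2. -10 (by strong duality, equal to the primal optimum)
3. (0, 0), (5, 0), (5, 7), (0, 9.5)
4. 4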